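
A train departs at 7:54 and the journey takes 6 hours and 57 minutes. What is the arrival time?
Starting time: 7:54
Adding 57 minutes to 54 minutes: 54 + 57 = 111 minutes = 1 hour and 51 minutes
Adding 6 hours: 7 + 6 + 1 (carry) = 14 - 12 = 2
Final time: 2:51

Final answer: 2:51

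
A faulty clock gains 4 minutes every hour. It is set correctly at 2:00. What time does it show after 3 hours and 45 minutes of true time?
For every 60 true minutes, the faulty clock advances 60 + 4 = 64 minutes.
True elapsed: 3 hours and 45 minutes = 225 minutes.
Faulty clock advances: 225 x 64/60 = 240 minutes (drift: 15 minutes ahead).
Shown time: 2:00 + 240 minutes = 6:00.

Final answer: 6:00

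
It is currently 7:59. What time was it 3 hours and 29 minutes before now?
Starting time: 7:59 = 479 total minutes past 12:00
Subtracting: 3 hours and 29 minutes = 209 minutes
479 - 209 = 270 minutes
= 4 hours and 30 minutes past 12:00 = 4:30

Final answer: 4:30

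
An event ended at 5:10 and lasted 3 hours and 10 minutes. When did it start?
Starting time: 5:10 = 310 total minutes past 12:00
Subtracting: 3 hours and 10 minutes = 190 minutes
310 - 190 = 120 minutes
= 2 hours past 12:00 = 2:00

Final answer: 2:00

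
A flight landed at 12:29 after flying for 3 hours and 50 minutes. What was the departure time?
Starting time: 12:29 = 29 total minutes past 12:00
Subtracting: 3 hours and 50 minutes = 230 minutes
29 - 230 = -201 (negative, add 12 hours = 720) = 519 minutes
= 8 hours and 39 minutes past 12:00 = 8:39

Final answer: 8:39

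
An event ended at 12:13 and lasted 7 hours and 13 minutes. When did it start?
Starting time: 12:13 = 13 total minutes past 12:00
Subtracting: 7 hours and 13 minutes = 433 minutes
13 - 433 = -420 (negative, add 12 hours = 720) = 300 minutes
= 5 hours past 12:00 = 5:00

Final answer: 5:00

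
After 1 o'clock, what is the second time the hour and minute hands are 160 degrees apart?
At t minutes past 1:00, the hour hand is at 30 x 1 + 0.5t degrees and the minute hand is at 6t degrees.
The smaller angle between them is 160 degrees when |30H - 5.5t| = 160 or |30H - 5.5t| = 200.
With H = 1, solve 30 x 1 - 5.5t = +/- target for each target:
  t = (30 x 1 - 160) / 5.5 = -23.64 (outside (0, 60))
  t = (30 x 1 + 160) / 5.5 = 34.55
  t = (30 x 1 - 200) / 5.5 = -30.91 (outside (0, 60))
  t = (30 x 1 + 200) / 5.5 = 41.82
Valid solutions in (0, 60): {34.55, 41.82} minutes.
The second occurrence is t = 41.82 minutes.
The hands form a 160-degree angle at 41.82 minutes past 1:00.

Final answer: 41.82 minutes past 1:00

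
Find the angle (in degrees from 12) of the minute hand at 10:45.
The minute hand moves 6 degrees per minute.
At 10:45: 45 x 6 = 270 degrees

Final answer: 270 degrees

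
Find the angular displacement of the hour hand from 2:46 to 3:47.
The hour hand moves 0.5 degrees per minute.
Time elapsed: 3:47 - 2:46 = 61 minutes
Angular displacement: 61 x 0.5 = 30.5 degrees

Final answer: 30.5 degrees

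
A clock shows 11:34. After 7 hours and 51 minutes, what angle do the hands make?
First find the time 7 hours and 51 minutes after 11:34.
Total minutes: 11 x 60 + 34 + 7 x 60 + 51 = 1165.
1165 mod 720 = 445 minutes = 7:25.
Now compute the angle at 7:25:
Hour hand: 7 x 30 + 25 x 0.5 = 222.5 degrees
Minute hand: 25 x 6 = 150 degrees
Difference: |222.5 - 150| = 72.5 degrees
The angle is 72.5 degrees

Final answer: 72.5 degrees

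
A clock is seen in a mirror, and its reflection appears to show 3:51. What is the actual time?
Reflection across the vertical (12-6) axis maps a hand at angle A degrees to (360 - A) degrees, which sends a reading of T minutes past 12:00 to (720 - T) minutes past 12:00.
Mirror reads 3:51 = 231 minutes past 12:00.
Actual time: (720 - 231) mod 720 = 489 minutes = 8:09.

Final answer: 8:09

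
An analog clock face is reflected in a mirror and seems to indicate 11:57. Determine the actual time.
Reflection across the vertical (12-6) axis maps a hand at angle A degrees to (360 - A) degrees, which sends a reading of T minutes past 12:00 to (720 - T) minutes past 12:00.
Mirror reads 11:57 = 717 minutes past 12:00.
Actual time: (720 - 717) mod 720 = 3 minutes = 12:03.

Final answer: 12:03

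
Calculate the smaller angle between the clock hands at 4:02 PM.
Hour hand position: 4 x 30 + 2 x 0.5 = 121 degrees
Minute hand position: 2 x 6 = 12 degrees
Difference: |121 - 12| = 109 degrees
The angle between the hands is 109 degrees

Final answer: 109 degrees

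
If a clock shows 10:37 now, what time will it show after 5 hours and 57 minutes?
Starting time: 10:37
Adding 57 minutes to 37 minutes: 37 + 57 = 94 minutes = 1 hour and 34 minutes
Adding 5 hours: 10 + 5 + 1 (carry) = 16 - 12 = 4
Final time: 4:34

Final answer: 4:34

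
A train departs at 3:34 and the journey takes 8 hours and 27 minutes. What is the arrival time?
Starting time: 3:34
Adding 27 minutes to 34 minutes: 34 + 27 = 61 minutes = 1 hour and 1 minute
Adding 8 hours: 3 + 8 + 1 (carry) = 12
Final time: 12:01

Final answer: 12:01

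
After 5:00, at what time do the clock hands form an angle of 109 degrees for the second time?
At t minutes past 5:00, the hour hand is at 30 x 5 + 0.5t degrees and the minute hand is at 6t degrees.
The smaller angle between them is 109 degrees when |30H - 5.5t| = 109 or |30H - 5.5t| = 251.
With H = 5, solve 30 x 5 - 5.5t = +/- target for each target:
  t = (30 x 5 - 109) / 5.5 = 7.45
  t = (30 x 5 + 109) / 5.5 = 47.09
  t = (30 x 5 - 251) / 5.5 = -18.36 (outside (0, 60))
  t = (30 x 5 + 251) / 5.5 = 72.91 (outside (0, 60))
Valid solutions in (0, 60): {7.45, 47.09} minutes.
The second occurrence is t = 47.09 minutes.
The hands form a 109-degree angle at 47.09 minutes past 5:00.

Final answer: 47.09 minutes past 5:00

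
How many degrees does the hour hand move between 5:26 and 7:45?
The hour hand moves 0.5 degrees per minute.
Time elapsed: 7:45 - 5:26 = 139 minutes
Angular displacement: 139 x 0.5 = 69.5 degrees

Final answer: 69.5 degrees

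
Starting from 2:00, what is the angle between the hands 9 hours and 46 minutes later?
First find the time 9 hours and 46 minutes after 2:00.
Total minutes: 2 x 60 + 0 + 9 x 60 + 46 = 706.
706 mod 720 = 706 minutes = 11:46.
Now compute the angle at 11:46:
Hour hand: 11 x 30 + 46 x 0.5 = 353 degrees
Minute hand: 46 x 6 = 276 degrees
Difference: |353 - 276| = 77 degrees
The angle is 77 degrees

Final answer: 77 degrees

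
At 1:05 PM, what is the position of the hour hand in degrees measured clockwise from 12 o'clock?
The hour hand moves 30 degrees per hour and 0.5 degrees per minute.
At 1:05: (1) x 30 + 5 x 0.5 = 30 + 2.5 = 32.5 degrees

Final answer: 32.5 degrees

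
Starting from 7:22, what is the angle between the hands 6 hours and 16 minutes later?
First find the time 6 hours and 16 minutes after 7:22.
Total minutes: 7 x 60 + 22 + 6 x 60 + 16 = 818.
818 mod 720 = 98 minutes = 1:38.
Now compute the angle at 1:38:
Hour hand: 1 x 30 + 38 x 0.5 = 49 degrees
Minute hand: 38 x 6 = 228 degrees
Difference: |49 - 228| = 179 degrees
The angle is 179 degrees

Final answer: 179 degrees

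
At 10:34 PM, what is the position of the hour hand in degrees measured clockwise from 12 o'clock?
The hour hand moves 30 degrees per hour and 0.5 degrees per minute.
At 10:34: (10) x 30 + 34 x 0.5 = 300 + 17 = 317 degrees

Final answer: 317 degrees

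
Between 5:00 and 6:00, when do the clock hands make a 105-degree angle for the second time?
At t minutes past 5:00, the hour hand is at 30 x 5 + 0.5t degrees and the minute hand is at 6t degrees.
The smaller angle between them is 105 degrees when |30H - 5.5t| = 105 or |30H - 5.5t| = 255.
With H = 5, solve 30 x 5 - 5.5t = +/- target for each target:
  t = (30 x 5 - 105) / 5.5 = 8.18
  t = (30 x 5 + 105) / 5.5 = 46.36
  t = (30 x 5 - 255) / 5.5 = -19.09 (outside (0, 60))
  t = (30 x 5 + 255) / 5.5 = 73.64 (outside (0, 60))
Valid solutions in (0, 60): {8.18, 46.36} minutes.
The second occurrence is t = 46.36 minutes.
The hands form a 105-degree angle at 46.36 minutes past 5:00.

Final answer: 46.36 minutes past 5:00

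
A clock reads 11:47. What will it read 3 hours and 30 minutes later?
Starting time: 11:47
Adding 30 minutes to 47 minutes: 47 + 30 = 77 minutes = 1 hour and 17 minutes
Adding 3 hours: 11 + 3 + 1 (carry) = 15 - 12 = 3
Final time: 3:17

Final answer: 3:17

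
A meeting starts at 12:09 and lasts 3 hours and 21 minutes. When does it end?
Starting time: 12:09
Adding 21 minutes to 9 minutes: 9 + 21 = 30 minutes
Adding 3 hours: 12 + 3 = 15 - 12 = 3
Final time: 3:30

Final answer: 3:30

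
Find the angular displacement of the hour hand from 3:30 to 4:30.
The hour hand moves 0.5 degrees per minute.
Time elapsed: 4:30 - 3:30 = 60 minutes
Angular displacement: 60 x 0.5 = 30 degrees

Final answer: 30 degrees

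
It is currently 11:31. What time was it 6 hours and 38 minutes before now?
Starting time: 11:31 = 691 total minutes past 12:00
Subtracting: 6 hours and 38 minutes = 398 minutes
691 - 398 = 293 minutes
= 4 hours and 53 minutes past 12:00 = 4:53

Final answer: 4:53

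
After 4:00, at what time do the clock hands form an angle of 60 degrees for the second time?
At t minutes past 4:00, the hour hand is at 30 x 4 + 0.5t degrees and the minute hand is at 6t degrees.
The smaller angle between them is 60 degrees when |30H - 5.5t| = 60 or |30H - 5.5t| = 300.
With H = 4, solve 30 x 4 - 5.5t = +/- target for each target:
  t = (30 x 4 - 60) / 5.5 = 10.91
  t = (30 x 4 + 60) / 5.5 = 32.73
  t = (30 x 4 - 300) / 5.5 = -32.73 (outside (0, 60))
  t = (30 x 4 + 300) / 5.5 = 76.36 (outside (0, 60))
Valid solutions in (0, 60): {10.91, 32.73} minutes.
The second occurrence is t = 32.73 minutes.
The hands form a 60-degree angle at 32.73 minutes past 4:00.

Final answer: 32.73 minutes past 4:00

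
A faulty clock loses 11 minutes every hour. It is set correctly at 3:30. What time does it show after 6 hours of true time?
For every 60 true minutes, the faulty clock advances 60 - 11 = 49 minutes.
True elapsed: 6 hours = 360 minutes.
Faulty clock advances: 360 x 49/60 = 294 minutes (drift: 66 minutes behind).
Shown time: 3:30 + 294 minutes = 8:24.

Final answer: 8:24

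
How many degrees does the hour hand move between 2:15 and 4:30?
The hour hand moves 0.5 degrees per minute.
Time elapsed: 4:30 - 2:15 = 135 minutes
Angular displacement: 135 x 0.5 = 67.5 degrees

Final answer: 67.5 degrees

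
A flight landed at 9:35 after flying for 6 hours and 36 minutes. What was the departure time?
Starting time: 9:35 = 575 total minutes past 12:00
Subtracting: 6 hours and 36 minutes = 396 minutes
575 - 396 = 179 minutes
= 2 hours and 59 minutes past 12:00 = 2:59

Final answer: 2:59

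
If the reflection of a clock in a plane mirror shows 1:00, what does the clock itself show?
Reflection across the vertical (12-6) axis maps a hand at angle A degrees to (360 - A) degrees, which sends a reading of T minutes past 12:00 to (720 - T) minutes past 12:00.
Mirror reads 1:00 = 60 minutes past 12:00.
Actual time: (720 - 60) mod 720 = 660 minutes = 11:00.

Final answer: 11:00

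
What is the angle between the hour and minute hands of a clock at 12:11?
Hour hand position: 0 x 30 + 11 x 0.5 = 5.5 degrees
Minute hand position: 11 x 6 = 66 degrees
Difference: |5.5 - 66| = 60.5 degrees
The angle between the hands is 60.5 degrees

Final answer: 60.5 degrees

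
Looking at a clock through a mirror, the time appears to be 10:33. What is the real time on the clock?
Reflection across the vertical (12-6) axis maps a hand at angle A degrees to (360 - A) degrees, which sends a reading of T minutes past 12:00 to (720 - T) minutes past 12:00.
Mirror reads 10:33 = 633 minutes past 12:00.
Actual time: (720 - 633) mod 720 = 87 minutes = 1:27.

Final answer: 1:27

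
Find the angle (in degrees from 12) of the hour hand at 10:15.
The hour hand moves 30 degrees per hour and 0.5 degrees per minute.
At 10:15: (10) x 30 + 15 x 0.5 = 300 + 7.5 = 307.5 degrees

Final answer: 307.5 degrees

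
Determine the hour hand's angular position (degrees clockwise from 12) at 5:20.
The hour hand moves 30 degrees per hour and 0.5 degrees per minute.
At 5:20: (5) x 30 + 20 x 0.5 = 150 + 10 = 160 degrees

Final answer: 160 degrees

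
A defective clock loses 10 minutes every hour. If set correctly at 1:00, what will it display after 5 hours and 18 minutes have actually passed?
For every 60 true minutes, the faulty clock advances 60 - 10 = 50 minutes.
True elapsed: 5 hours and 18 minutes = 318 minutes.
Faulty clock advances: 318 x 50/60 = 265 minutes (drift: 53 minutes behind).
Shown time: 1:00 + 265 minutes = 5:25.

Final answer: 5:25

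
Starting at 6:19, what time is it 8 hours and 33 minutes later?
Starting time: 6:19
Adding 33 minutes to 19 minutes: 19 + 33 = 52 minutes
Adding 8 hours: 6 + 8 = 14 - 12 = 2
Final time: 2:52

Final answer: 2:52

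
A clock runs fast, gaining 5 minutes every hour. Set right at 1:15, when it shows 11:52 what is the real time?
For every 60 true minutes, the faulty clock advances 65 minutes, so 1 faulty-clock minute corresponds to 60/65 true minutes.
From 1:15 to 11:52 on the faulty dial is 637 minutes.
True elapsed: 637 x 60/65 = 588 minutes = 9 hours and 48 minutes.
True time: 1:15 + 9 hours and 48 minutes = 11:03.

Final answer: 11:03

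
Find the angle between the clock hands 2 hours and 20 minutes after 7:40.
First find the time 2 hours and 20 minutes after 7:40.
Total minutes: 7 x 60 + 40 + 2 x 60 + 20 = 600.
600 mod 720 = 600 minutes = 10:00.
Now compute the angle at 10:00:
Hour hand: 10 x 30 + 0 x 0.5 = 300 degrees
Minute hand: 0 x 6 = 0 degrees
Difference: |300 - 0| = 300 degrees
Smaller angle: 360 - 300 = 60 degrees

Final answer: 60 degrees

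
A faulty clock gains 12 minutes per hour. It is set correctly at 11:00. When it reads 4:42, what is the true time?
For every 60 true minutes, the faulty clock advances 72 minutes, so 1 faulty-clock minute corresponds to 60/72 true minutes.
From 11:00 to 4:42 on the faulty dial is 342 minutes.
True elapsed: 342 x 60/72 = 285 minutes = 4 hours and 45 minutes.
True time: 11:00 + 4 hours and 45 minutes = 3:45.

Final answer: 3:45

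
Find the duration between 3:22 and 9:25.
From 3:22 to 9:25:
(9 x 60 + 25) - (3 x 60 + 22) = 565 - 202 = 363 minutes
= 6 hours and 3 minutes

Final answer: 6 hours and 3 minutes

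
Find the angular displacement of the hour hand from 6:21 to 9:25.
The hour hand moves 0.5 degrees per minute.
Time elapsed: 9:25 - 6:21 = 184 minutes
Angular displacement: 184 x 0.5 = 92 degrees

Final answer: 92 degrees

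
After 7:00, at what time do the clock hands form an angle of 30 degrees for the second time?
At t minutes past 7:00, the hour hand is at 30 x 7 + 0.5t degrees and the minute hand is at 6t degrees.
The smaller angle between them is 30 degrees when |30H - 5.5t| = 30 or |30H - 5.5t| = 330.
With H = 7, solve 30 x 7 - 5.5t = +/- target for each target:
  t = (30 x 7 - 30) / 5.5 = 32.73
  t = (30 x 7 + 30) / 5.5 = 43.64
  t = (30 x 7 - 330) / 5.5 = -21.82 (outside (0, 60))
  t = (30 x 7 + 330) / 5.5 = 98.18 (outside (0, 60))
Valid solutions in (0, 60): {32.73, 43.64} minutes.
The second occurrence is t = 43.64 minutes.
The hands form a 30-degree angle at 43.64 minutes past 7:00.

Final answer: 43.64 minutes past 7:00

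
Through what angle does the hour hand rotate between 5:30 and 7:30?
The hour hand moves 0.5 degrees per minute.
Time elapsed: 7:30 - 5:30 = 120 minutes
Angular displacement: 120 x 0.5 = 60 degrees

Final answer: 60 degrees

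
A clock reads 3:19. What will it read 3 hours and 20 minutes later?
Starting time: 3:19
Adding 20 minutes to 19 minutes: 19 + 20 = 39 minutes
Adding 3 hours: 3 + 3 = 6
Final time: 6:39

Final answer: 6:39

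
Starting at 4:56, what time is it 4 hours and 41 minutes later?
Starting time: 4:56
Adding 41 minutes to 56 minutes: 56 + 41 = 97 minutes = 1 hour and 37 minutes
Adding 4 hours: 4 + 4 + 1 (carry) = 9
Final time: 9:37

Final answer: 9:37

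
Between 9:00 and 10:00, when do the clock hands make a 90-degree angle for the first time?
At t minutes past 9:00, the hour hand is at 30 x 9 + 0.5t degrees and the minute hand is at 6t degrees.
The smaller angle between them is 90 degrees when |30H - 5.5t| = 90 or |30H - 5.5t| = 270.
With H = 9, solve 30 x 9 - 5.5t = +/- target for each target:
  t = (30 x 9 - 90) / 5.5 = 32.73
  t = (30 x 9 + 90) / 5.5 = 65.45 (outside (0, 60))
  t = (30 x 9 - 270) / 5.5 = 0 (outside (0, 60))
  t = (30 x 9 + 270) / 5.5 = 98.18 (outside (0, 60))
Valid solutions in (0, 60): {32.73} minutes.
The first occurrence is t = 32.73 minutes.
The hands form a 90-degree angle at 32.73 minutes past 9:00.

Final answer: 32.73 minutes past 9:00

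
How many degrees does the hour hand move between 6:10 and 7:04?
The hour hand moves 0.5 degrees per minute.
Time elapsed: 7:04 - 6:10 = 54 minutes
Angular displacement: 54 x 0.5 = 27 degrees

Final answer: 27 degrees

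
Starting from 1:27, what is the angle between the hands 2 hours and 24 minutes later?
First find the time 2 hours and 24 minutes after 1:27.
Total minutes: 1 x 60 + 27 + 2 x 60 + 24 = 231.
231 mod 720 = 231 minutes = 3:51.
Now compute the angle at 3:51:
Hour hand: 3 x 30 + 51 x 0.5 = 115.5 degrees
Minute hand: 51 x 6 = 306 degrees
Difference: |115.5 - 306| = 190.5 degrees
Smaller angle: 360 - 190.5 = 169.5 degrees

Final answer: 169.5 degrees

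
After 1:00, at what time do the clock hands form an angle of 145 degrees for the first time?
At t minutes past 1:00, the hour hand is at 30 x 1 + 0.5t degrees and the minute hand is at 6t degrees.
The smaller angle between them is 145 degrees when |30H - 5.5t| = 145 or |30H - 5.5t| = 215.
With H = 1, solve 30 x 1 - 5.5t = +/- target for each target:
  t = (30 x 1 - 145) / 5.5 = -20.91 (outside (0, 60))
  t = (30 x 1 + 145) / 5.5 = 31.82
  t = (30 x 1 - 215) / 5.5 = -33.64 (outside (0, 60))
  t = (30 x 1 + 215) / 5.5 = 44.55
Valid solutions in (0, 60): {31.82, 44.55} minutes.
The first occurrence is t = 31.82 minutes.
The hands form a 145-degree angle at 31.82 minutes past 1:00.

Final answer: 31.82 minutes past 1:00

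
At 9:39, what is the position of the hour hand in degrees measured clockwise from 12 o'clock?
The hour hand moves 30 degrees per hour and 0.5 degrees per minute.
At 9:39: (9) x 30 + 39 x 0.5 = 270 + 19.5 = 289.5 degrees

Final answer: 289.5 degrees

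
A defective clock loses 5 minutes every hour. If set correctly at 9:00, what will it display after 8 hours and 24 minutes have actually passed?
For every 60 true minutes, the faulty clock advances 60 - 5 = 55 minutes.
True elapsed: 8 hours and 24 minutes = 504 minutes.
Faulty clock advances: 504 x 55/60 = 462 minutes (drift: 42 minutes behind).
Shown time: 9:00 + 462 minutes = 4:42.

Final answer: 4:42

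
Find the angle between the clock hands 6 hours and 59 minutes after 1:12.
First find the time 6 hours and 59 minutes after 1:12.
Total minutes: 1 x 60 + 12 + 6 x 60 + 59 = 491.
491 mod 720 = 491 minutes = 8:11.
Now compute the angle at 8:11:
Hour hand: 8 x 30 + 11 x 0.5 = 245.5 degrees
Minute hand: 11 x 6 = 66 degrees
Difference: |245.5 - 66| = 179.5 degrees
The angle is 179.5 degrees

Final answer: 179.5 degrees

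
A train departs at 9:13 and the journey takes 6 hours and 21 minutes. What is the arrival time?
Starting time: 9:13
Adding 21 minutes to 13 minutes: 13 + 21 = 34 minutes
Adding 6 hours: 9 + 6 = 15 - 12 = 3
Final time: 3:34

Final answer: 3:34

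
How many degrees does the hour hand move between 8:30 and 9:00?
The hour hand moves 0.5 degrees per minute.
Time elapsed: 9:00 - 8:30 = 30 minutes
Angular displacement: 30 x 0.5 = 15 degrees

Final answer: 15 degrees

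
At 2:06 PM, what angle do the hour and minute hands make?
Hour hand position: 2 x 30 + 6 x 0.5 = 63 degrees
Minute hand position: 6 x 6 = 36 degrees
Difference: |63 - 36| = 27 degrees
The angle between the hands is 27 degrees

Final answer: 27 degrees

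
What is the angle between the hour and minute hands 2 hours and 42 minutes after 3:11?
First find the time 2 hours and 42 minutes after 3:11.
Total minutes: 3 x 60 + 11 + 2 x 60 + 42 = 353.
353 mod 720 = 353 minutes = 5:53.
Now compute the angle at 5:53:
Hour hand: 5 x 30 + 53 x 0.5 = 176.5 degrees
Minute hand: 53 x 6 = 318 degrees
Difference: |176.5 - 318| = 141.5 degrees
The angle is 141.5 degrees

Final answer: 141.5 degrees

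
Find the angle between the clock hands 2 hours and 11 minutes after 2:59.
First find the time 2 hours and 11 minutes after 2:59.
Total minutes: 2 x 60 + 59 + 2 x 60 + 11 = 310.
310 mod 720 = 310 minutes = 5:10.
Now compute the angle at 5:10:
Hour hand: 5 x 30 + 10 x 0.5 = 155 degrees
Minute hand: 10 x 6 = 60 degrees
Difference: |155 - 60| = 95 degrees
The angle is 95 degrees

Final answer: 95 degrees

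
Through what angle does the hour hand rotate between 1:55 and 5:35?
The hour hand moves 0.5 degrees per minute.
Time elapsed: 5:35 - 1:55 = 220 minutes
Angular displacement: 220 x 0.5 = 110 degrees

Final answer: 110 degrees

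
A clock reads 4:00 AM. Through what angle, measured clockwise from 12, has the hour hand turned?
The hour hand moves 30 degrees per hour and 0.5 degrees per minute.
At 4:00: (4) x 30 + 0 x 0.5 = 120 + 0 = 120 degrees

Final answer: 120 degrees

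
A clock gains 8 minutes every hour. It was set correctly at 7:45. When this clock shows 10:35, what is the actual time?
For every 60 true minutes, the faulty clock advances 68 minutes, so 1 faulty-clock minute corresponds to 60/68 true minutes.
From 7:45 to 10:35 on the faulty dial is 170 minutes.
True elapsed: 170 x 60/68 = 150 minutes = 2 hours and 30 minutes.
True time: 7:45 + 2 hours and 30 minutes = 10:15.

Final answer: 10:15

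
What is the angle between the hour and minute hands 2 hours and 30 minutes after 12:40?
First find the time 2 hours and 30 minutes after 12:40.
Total minutes: 12 x 60 + 40 + 2 x 60 + 30 = 910.
910 mod 720 = 190 minutes = 3:10.
Now compute the angle at 3:10:
Hour hand: 3 x 30 + 10 x 0.5 = 95 degrees
Minute hand: 10 x 6 = 60 degrees
Difference: |95 - 60| = 35 degrees
The angle is 35 degrees

Final answer: 35 degrees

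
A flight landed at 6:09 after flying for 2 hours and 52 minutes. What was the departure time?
Starting time: 6:09 = 369 total minutes past 12:00
Subtracting: 2 hours and 52 minutes = 172 minutes
369 - 172 = 197 minutes
= 3 hours and 17 minutes past 12:00 = 3:17

Final answer: 3:17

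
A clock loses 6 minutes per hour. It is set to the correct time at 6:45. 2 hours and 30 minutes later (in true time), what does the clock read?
For every 60 true minutes, the faulty clock advances 60 - 6 = 54 minutes.
True elapsed: 2 hours and 30 minutes = 150 minutes.
Faulty clock advances: 150 x 54/60 = 135 minutes (drift: 15 minutes behind).
Shown time: 6:45 + 135 minutes = 9:00.

Final answer: 9:00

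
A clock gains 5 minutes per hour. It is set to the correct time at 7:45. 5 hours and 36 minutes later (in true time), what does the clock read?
For every 60 true minutes, the faulty clock advances 60 + 5 = 65 minutes.
True elapsed: 5 hours and 36 minutes = 336 minutes.
Faulty clock advances: 336 x 65/60 = 364 minutes (drift: 28 minutes ahead).
Shown time: 7:45 + 364 minutes = 1:49.

Final answer: 1:49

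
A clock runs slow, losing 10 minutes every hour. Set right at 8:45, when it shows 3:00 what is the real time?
For every 60 true minutes, the faulty clock advances 50 minutes, so 1 faulty-clock minute corresponds to 60/50 true minutes.
From 8:45 to 3:00 on the faulty dial is 375 minutes.
True elapsed: 375 x 60/50 = 450 minutes = 7 hours and 30 minutes.
True time: 8:45 + 7 hours and 30 minutes = 4:15.

Final answer: 4:15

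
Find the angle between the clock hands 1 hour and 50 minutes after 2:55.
First find the time 1 hour and 50 minutes after 2:55.
Total minutes: 2 x 60 + 55 + 1 x 60 + 50 = 285.
285 mod 720 = 285 minutes = 4:45.
Now compute the angle at 4:45:
Hour hand: 4 x 30 + 45 x 0.5 = 142.5 degrees
Minute hand: 45 x 6 = 270 degrees
Difference: |142.5 - 270| = 127.5 degrees
The angle is 127.5 degrees

Final answer: 127.5 degrees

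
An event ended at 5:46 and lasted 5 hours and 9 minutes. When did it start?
Starting time: 5:46 = 346 total minutes past 12:00
Subtracting: 5 hours and 9 minutes = 309 minutes
346 - 309 = 37 minutes
= 37 minutes past 12:00 = 12:37

Final answer: 12:37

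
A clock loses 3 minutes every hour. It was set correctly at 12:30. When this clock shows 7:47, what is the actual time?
For every 60 true minutes, the faulty clock advances 57 minutes, so 1 faulty-clock minute corresponds to 60/57 true minutes.
From 12:30 to 7:47 on the faulty dial is 437 minutes.
True elapsed: 437 x 60/57 = 460 minutes = 7 hours and 40 minutes.
True time: 12:30 + 7 hours and 40 minutes = 8:10.

Final answer: 8:10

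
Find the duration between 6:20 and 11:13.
From 6:20 to 11:13:
(11 x 60 + 13) - (6 x 60 + 20) = 673 - 380 = 293 minutes
= 4 hours and 53 minutes

Final answer: 4 hours and 53 minutes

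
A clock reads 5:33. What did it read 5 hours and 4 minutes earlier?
Starting time: 5:33 = 333 total minutes past 12:00
Subtracting: 5 hours and 4 minutes = 304 minutes
333 - 304 = 29 minutes
= 29 minutes past 12:00 = 12:29

Final answer: 12:29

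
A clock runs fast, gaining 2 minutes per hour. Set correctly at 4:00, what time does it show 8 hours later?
For every 60 true minutes, the faulty clock advances 60 + 2 = 62 minutes.
True elapsed: 8 hours = 480 minutes.
Faulty clock advances: 480 x 62/60 = 496 minutes (drift: 16 minutes ahead).
Shown time: 4:00 + 496 minutes = 12:16.

Final answer: 12:16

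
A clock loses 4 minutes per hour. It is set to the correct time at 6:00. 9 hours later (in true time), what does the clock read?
For every 60 true minutes, the faulty clock advances 60 - 4 = 56 minutes.
True elapsed: 9 hours = 540 minutes.
Faulty clock advances: 540 x 56/60 = 504 minutes (drift: 36 minutes behind).
Shown time: 6:00 + 504 minutes = 2:24.

Final answer: 2:24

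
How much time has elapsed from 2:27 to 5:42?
From 2:27 to 5:42:
(5 x 60 + 42) - (2 x 60 + 27) = 342 - 147 = 195 minutes
= 3 hours and 15 minutes

Final answer: 3 hours and 15 minutes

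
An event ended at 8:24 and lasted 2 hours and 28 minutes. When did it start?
Starting time: 8:24 = 504 total minutes past 12:00
Subtracting: 2 hours and 28 minutes = 148 minutes
504 - 148 = 356 minutes
= 5 hours and 56 minutes past 12:00 = 5:56

Final answer: 5:56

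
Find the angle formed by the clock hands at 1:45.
Hour hand position: 1 x 30 + 45 x 0.5 = 52.5 degrees
Minute hand position: 45 x 6 = 270 degrees
Difference: |52.5 - 270| = 217.5 degrees
Since 217.5 > 180, the smaller angle is 360 - 217.5 = 142.5 degrees

Final answer: 142.5 degrees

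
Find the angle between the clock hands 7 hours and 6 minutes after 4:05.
First find the time 7 hours and 6 minutes after 4:05.
Total minutes: 4 x 60 + 5 + 7 x 60 + 6 = 671.
671 mod 720 = 671 minutes = 11:11.
Now compute the angle at 11:11:
Hour hand: 11 x 30 + 11 x 0.5 = 335.5 degrees
Minute hand: 11 x 6 = 66 degrees
Difference: |335.5 - 66| = 269.5 degrees
Smaller angle: 360 - 269.5 = 90.5 degrees

Final answer: 90.5 degrees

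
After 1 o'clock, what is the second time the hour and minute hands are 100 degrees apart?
At t minutes past 1:00, the hour hand is at 30 x 1 + 0.5t degrees and the minute hand is at 6t degrees.
The smaller angle between them is 100 degrees when |30H - 5.5t| = 100 or |30H - 5.5t| = 260.
With H = 1, solve 30 x 1 - 5.5t = +/- target for each target:
  t = (30 x 1 - 100) / 5.5 = -12.73 (outside (0, 60))
  t = (30 x 1 + 100) / 5.5 = 23.64
  t = (30 x 1 - 260) / 5.5 = -41.82 (outside (0, 60))
  t = (30 x 1 + 260) / 5.5 = 52.73
Valid solutions in (0, 60): {23.64, 52.73} minutes.
The second occurrence is t = 52.73 minutes.
The hands form a 100-degree angle at 52.73 minutes past 1:00.

Final answer: 52.73 minutes past 1:00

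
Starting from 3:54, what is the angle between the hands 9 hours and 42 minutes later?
First find the time 9 hours and 42 minutes after 3:54.
Total minutes: 3 x 60 + 54 + 9 x 60 + 42 = 816.
816 mod 720 = 96 minutes = 1:36.
Now compute the angle at 1:36:
Hour hand: 1 x 30 + 36 x 0.5 = 48 degrees
Minute hand: 36 x 6 = 216 degrees
Difference: |48 - 216| = 168 degrees
The angle is 168 degrees

Final answer: 168 degrees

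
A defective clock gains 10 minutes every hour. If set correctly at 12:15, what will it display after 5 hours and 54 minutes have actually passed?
For every 60 true minutes, the faulty clock advances 60 + 10 = 70 minutes.
True elapsed: 5 hours and 54 minutes = 354 minutes.
Faulty clock advances: 354 x 70/60 = 413 minutes (drift: 59 minutes ahead).
Shown time: 12:15 + 413 minutes = 7:08.

Final answer: 7:08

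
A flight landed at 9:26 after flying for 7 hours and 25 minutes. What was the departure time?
Starting time: 9:26 = 566 total minutes past 12:00
Subtracting: 7 hours and 25 minutes = 445 minutes
566 - 445 = 121 minutes
= 2 hours and 1 minute past 12:00 = 2:01

Final answer: 2:01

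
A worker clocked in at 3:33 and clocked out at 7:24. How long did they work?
From 3:33 to 7:24:
(7 x 60 + 24) - (3 x 60 + 33) = 444 - 213 = 231 minutes
= 3 hours and 51 minutes

Final answer: 3 hours and 51 minutes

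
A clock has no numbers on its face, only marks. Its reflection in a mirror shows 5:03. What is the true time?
Reflection across the vertical (12-6) axis maps a hand at angle A degrees to (360 - A) degrees, which sends a reading of T minutes past 12:00 to (720 - T) minutes past 12:00.
Mirror reads 5:03 = 303 minutes past 12:00.
Actual time: (720 - 303) mod 720 = 417 minutes = 6:57.

Final answer: 6:57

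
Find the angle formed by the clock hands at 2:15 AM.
Hour hand position: 2 x 30 + 15 x 0.5 = 67.5 degrees
Minute hand position: 15 x 6 = 90 degrees
Difference: |67.5 - 90| = 22.5 degrees
The angle between the hands is 22.5 degrees

Final answer: 22.5 degrees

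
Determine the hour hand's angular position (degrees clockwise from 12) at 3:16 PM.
The hour hand moves 30 degrees per hour and 0.5 degrees per minute.
At 3:16: (3) x 30 + 16 x 0.5 = 90 + 8 = 98 degrees

Final answer: 98 degrees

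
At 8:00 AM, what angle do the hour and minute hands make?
Hour hand position: 8 x 30 + 0 x 0.5 = 240 degrees
Minute hand position: 0 x 6 = 0 degrees
Difference: |240 - 0| = 240 degrees
Since 240 > 180, the smaller angle is 360 - 240 = 120 degrees

Final answer: 120 degrees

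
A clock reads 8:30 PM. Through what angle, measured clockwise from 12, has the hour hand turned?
The hour hand moves 30 degrees per hour and 0.5 degrees per minute.
At 8:30: (8) x 30 + 30 x 0.5 = 240 + 15 = 255 degrees

Final answer: 255 degrees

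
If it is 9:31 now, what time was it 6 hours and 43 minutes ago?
Starting time: 9:31 = 571 total minutes past 12:00
Subtracting: 6 hours and 43 minutes = 403 minutes
571 - 403 = 168 minutes
= 2 hours and 48 minutes past 12:00 = 2:48

Final answer: 2:48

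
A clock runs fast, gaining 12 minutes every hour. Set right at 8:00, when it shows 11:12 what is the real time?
For every 60 true minutes, the faulty clock advances 72 minutes, so 1 faulty-clock minute corresponds to 60/72 true minutes.
From 8:00 to 11:12 on the faulty dial is 192 minutes.
True elapsed: 192 x 60/72 = 160 minutes = 2 hours and 40 minutes.
True time: 8:00 + 2 hours and 40 minutes = 10:40.

Final answer: 10:40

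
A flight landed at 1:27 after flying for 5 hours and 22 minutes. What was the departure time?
Starting time: 1:27 = 87 total minutes past 12:00
Subtracting: 5 hours and 22 minutes = 322 minutes
87 - 322 = -235 (negative, add 12 hours = 720) = 485 minutes
= 8 hours and 5 minutes past 12:00 = 8:05

Final answer: 8:05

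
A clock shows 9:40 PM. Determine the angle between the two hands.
Hour hand position: 9 x 30 + 40 x 0.5 = 290 degrees
Minute hand position: 40 x 6 = 240 degrees
Difference: |290 - 240| = 50 degrees
The angle between the hands is 50 degrees

Final answer: 50 degrees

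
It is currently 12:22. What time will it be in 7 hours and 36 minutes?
Starting time: 12:22
Adding 36 minutes to 22 minutes: 22 + 36 = 58 minutes
Adding 7 hours: 12 + 7 = 19 - 12 = 7
Final time: 7:58

Final answer: 7:58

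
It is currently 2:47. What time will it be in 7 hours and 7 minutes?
Starting time: 2:47
Adding 7 minutes to 47 minutes: 47 + 7 = 54 minutes
Adding 7 hours: 2 + 7 = 9
Final time: 9:54

Final answer: 9:54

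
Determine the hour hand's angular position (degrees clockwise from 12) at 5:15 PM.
The hour hand moves 30 degrees per hour and 0.5 degrees per minute.
At 5:15: (5) x 30 + 15 x 0.5 = 150 + 7.5 = 157.5 degrees

Final answer: 157.5 degrees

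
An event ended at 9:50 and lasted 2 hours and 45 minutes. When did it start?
Starting time: 9:50 = 590 total minutes past 12:00
Subtracting: 2 hours and 45 minutes = 165 minutes
590 - 165 = 425 minutes
= 7 hours and 5 minutes past 12:00 = 7:05

Final answer: 7:05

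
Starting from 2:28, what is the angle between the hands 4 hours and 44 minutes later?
First find the time 4 hours and 44 minutes after 2:28.
Total minutes: 2 x 60 + 28 + 4 x 60 + 44 = 432.
432 mod 720 = 432 minutes = 7:12.
Now compute the angle at 7:12:
Hour hand: 7 x 30 + 12 x 0.5 = 216 degrees
Minute hand: 12 x 6 = 72 degrees
Difference: |216 - 72| = 144 degrees
The angle is 144 degrees

Final answer: 144 degrees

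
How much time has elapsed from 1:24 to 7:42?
From 1:24 to 7:42:
(7 x 60 + 42) - (1 x 60 + 24) = 462 - 84 = 378 minutes
= 6 hours and 18 minutes

Final answer: 6 hours and 18 minutes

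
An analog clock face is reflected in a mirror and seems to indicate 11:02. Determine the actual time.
Reflection across the vertical (12-6) axis maps a hand at angle A degrees to (360 - A) degrees, which sends a reading of T minutes past 12:00 to (720 - T) minutes past 12:00.
Mirror reads 11:02 = 662 minutes past 12:00.
Actual time: (720 - 662) mod 720 = 58 minutes = 12:58.

Final answer: 12:58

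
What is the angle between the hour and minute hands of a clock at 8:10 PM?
Hour hand position: 8 x 30 + 10 x 0.5 = 245 degrees
Minute hand position: 10 x 6 = 60 degrees
Difference: |245 - 60| = 185 degrees
Since 185 > 180, the smaller angle is 360 - 185 = 175 degrees

Final answer: 175 degrees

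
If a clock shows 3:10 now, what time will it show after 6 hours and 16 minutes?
Starting time: 3:10
Adding 16 minutes to 10 minutes: 10 + 16 = 26 minutes
Adding 6 hours: 3 + 6 = 9
Final time: 9:26

Final answer: 9:26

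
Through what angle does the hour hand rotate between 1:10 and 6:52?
The hour hand moves 0.5 degrees per minute.
Time elapsed: 6:52 - 1:10 = 342 minutes
Angular displacement: 342 x 0.5 = 171 degrees

Final answer: 171 degrees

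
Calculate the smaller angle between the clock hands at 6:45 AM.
Hour hand position: 6 x 30 + 45 x 0.5 = 202.5 degrees
Minute hand position: 45 x 6 = 270 degrees
Difference: |202.5 - 270| = 67.5 degrees
The angle between the hands is 67.5 degrees

Final answer: 67.5 degrees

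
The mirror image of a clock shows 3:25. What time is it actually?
Reflection across the vertical (12-6) axis maps a hand at angle A degrees to (360 - A) degrees, which sends a reading of T minutes past 12:00 to (720 - T) minutes past 12:00.
Mirror reads 3:25 = 205 minutes past 12:00.
Actual time: (720 - 205) mod 720 = 515 minutes = 8:35.

Final answer: 8:35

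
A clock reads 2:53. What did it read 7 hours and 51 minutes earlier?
Starting time: 2:53 = 173 total minutes past 12:00
Subtracting: 7 hours and 51 minutes = 471 minutes
173 - 471 = -298 (negative, add 12 hours = 720) = 422 minutes
= 7 hours and 2 minutes past 12:00 = 7:02

Final answer: 7:02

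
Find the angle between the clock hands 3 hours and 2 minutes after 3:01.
First find the time 3 hours and 2 minutes after 3:01.
Total minutes: 3 x 60 + 1 + 3 x 60 + 2 = 363.
363 mod 720 = 363 minutes = 6:03.
Now compute the angle at 6:03:
Hour hand: 6 x 30 + 3 x 0.5 = 181.5 degrees
Minute hand: 3 x 6 = 18 degrees
Difference: |181.5 - 18| = 163.5 degrees
The angle is 163.5 degrees

Final answer: 163.5 degrees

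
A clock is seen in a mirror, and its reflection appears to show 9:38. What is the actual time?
Reflection across the vertical (12-6) axis maps a hand at angle A degrees to (360 - A) degrees, which sends a reading of T minutes past 12:00 to (720 - T) minutes past 12:00.
Mirror reads 9:38 = 578 minutes past 12:00.
Actual time: (720 - 578) mod 720 = 142 minutes = 2:22.

Final answer: 2:22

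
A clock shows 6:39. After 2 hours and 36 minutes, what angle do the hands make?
First find the time 2 hours and 36 minutes after 6:39.
Total minutes: 6 x 60 + 39 + 2 x 60 + 36 = 555.
555 mod 720 = 555 minutes = 9:15.
Now compute the angle at 9:15:
Hour hand: 9 x 30 + 15 x 0.5 = 277.5 degrees
Minute hand: 15 x 6 = 90 degrees
Difference: |277.5 - 90| = 187.5 degrees
Smaller angle: 360 - 187.5 = 172.5 degrees

Final answer: 172.5 degrees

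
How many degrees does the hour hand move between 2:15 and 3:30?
The hour hand moves 0.5 degrees per minute.
Time elapsed: 3:30 - 2:15 = 75 minutes
Angular displacement: 75 x 0.5 = 37.5 degrees

Final answer: 37.5 degrees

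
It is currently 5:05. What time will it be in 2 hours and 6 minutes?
Starting time: 5:05
Adding 6 minutes to 5 minutes: 5 + 6 = 11 minutes
Adding 2 hours: 5 + 2 = 7
Final time: 7:11

Final answer: 7:11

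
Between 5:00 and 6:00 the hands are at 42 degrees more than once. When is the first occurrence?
At t minutes past 5:00, the hour hand is at 30 x 5 + 0.5t degrees and the minute hand is at 6t degrees.
The smaller angle between them is 42 degrees when |30H - 5.5t| = 42 or |30H - 5.5t| = 318.
With H = 5, solve 30 x 5 - 5.5t = +/- target for each target:
  t = (30 x 5 - 42) / 5.5 = 19.64
  t = (30 x 5 + 42) / 5.5 = 34.91
  t = (30 x 5 - 318) / 5.5 = -30.55 (outside (0, 60))
  t = (30 x 5 + 318) / 5.5 = 85.09 (outside (0, 60))
Valid solutions in (0, 60): {19.64, 34.91} minutes.
The first occurrence is t = 19.64 minutes.
The hands form a 42-degree angle at 19.64 minutes past 5:00.

Final answer: 19.64 minutes past 5:00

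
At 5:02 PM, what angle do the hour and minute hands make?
Hour hand position: 5 x 30 + 2 x 0.5 = 151 degrees
Minute hand position: 2 x 6 = 12 degrees
Difference: |151 - 12| = 139 degrees
The angle between the hands is 139 degrees

Final answer: 139 degrees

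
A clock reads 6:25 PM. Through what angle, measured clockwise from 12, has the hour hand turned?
The hour hand moves 30 degrees per hour and 0.5 degrees per minute.
At 6:25: (6) x 30 + 25 x 0.5 = 180 + 12.5 = 192.5 degrees

Final answer: 192.5 degrees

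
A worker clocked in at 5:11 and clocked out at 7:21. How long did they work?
From 5:11 to 7:21:
(7 x 60 + 21) - (5 x 60 + 11) = 441 - 311 = 130 minutes
= 2 hours and 10 minutes

Final answer: 2 hours and 10 minutes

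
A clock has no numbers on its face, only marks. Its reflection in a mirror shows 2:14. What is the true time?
Reflection across the vertical (12-6) axis maps a hand at angle A degrees to (360 - A) degrees, which sends a reading of T minutes past 12:00 to (720 - T) minutes past 12:00.
Mirror reads 2:14 = 134 minutes past 12:00.
Actual time: (720 - 134) mod 720 = 586 minutes = 9:46.

Final answer: 9:46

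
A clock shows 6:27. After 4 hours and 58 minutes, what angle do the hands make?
First find the time 4 hours and 58 minutes after 6:27.
Total minutes: 6 x 60 + 27 + 4 x 60 + 58 = 685.
685 mod 720 = 685 minutes = 11:25.
Now compute the angle at 11:25:
Hour hand: 11 x 30 + 25 x 0.5 = 342.5 degrees
Minute hand: 25 x 6 = 150 degrees
Difference: |342.5 - 150| = 192.5 degrees
Smaller angle: 360 - 192.5 = 167.5 degrees

Final answer: 167.5 degrees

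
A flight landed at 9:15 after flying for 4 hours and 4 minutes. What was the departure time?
Starting time: 9:15 = 555 total minutes past 12:00
Subtracting: 4 hours and 4 minutes = 244 minutes
555 - 244 = 311 minutes
= 5 hours and 11 minutes past 12:00 = 5:11

Final answer: 5:11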